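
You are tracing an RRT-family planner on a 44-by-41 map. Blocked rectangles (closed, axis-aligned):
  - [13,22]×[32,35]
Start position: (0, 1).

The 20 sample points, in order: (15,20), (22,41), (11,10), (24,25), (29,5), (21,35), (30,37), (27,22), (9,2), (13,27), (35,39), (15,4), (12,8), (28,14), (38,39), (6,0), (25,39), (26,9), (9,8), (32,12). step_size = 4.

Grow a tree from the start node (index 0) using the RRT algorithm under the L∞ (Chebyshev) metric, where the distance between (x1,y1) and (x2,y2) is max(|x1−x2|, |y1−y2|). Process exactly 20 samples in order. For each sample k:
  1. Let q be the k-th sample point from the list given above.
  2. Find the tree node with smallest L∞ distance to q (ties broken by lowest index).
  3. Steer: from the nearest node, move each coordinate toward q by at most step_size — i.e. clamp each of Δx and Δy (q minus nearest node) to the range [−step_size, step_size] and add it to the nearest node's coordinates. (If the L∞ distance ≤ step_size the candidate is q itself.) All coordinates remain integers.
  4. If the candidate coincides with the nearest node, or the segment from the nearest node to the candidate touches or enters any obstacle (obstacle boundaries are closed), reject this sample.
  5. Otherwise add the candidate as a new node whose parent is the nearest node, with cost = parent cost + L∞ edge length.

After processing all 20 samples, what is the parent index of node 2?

Parent of node 2: 1

1. q=(15,20) nearest=0 d=19 new=(4,5) → add node 1 parent=0 cost=4
2. q=(22,41) nearest=1 d=36 new=(8,9) → add node 2 parent=1 cost=8
3. q=(11,10) nearest=2 d=3 new=(11,10) → add node 3 parent=2 cost=11
4. q=(24,25) nearest=3 d=15 new=(15,14) → add node 4 parent=3 cost=15
5. q=(29,5) nearest=4 d=14 new=(19,10) → add node 5 parent=4 cost=19
6. q=(21,35) nearest=4 d=21 new=(19,18) → add node 6 parent=4 cost=19
7. q=(30,37) nearest=6 d=19 new=(23,22) → add node 7 parent=6 cost=23
8. q=(27,22) nearest=7 d=4 new=(27,22) → add node 8 parent=7 cost=27
9. q=(9,2) nearest=1 d=5 new=(8,2) → add node 9 parent=1 cost=8
10. q=(13,27) nearest=6 d=9 new=(15,22) → add node 10 parent=6 cost=23
11. q=(35,39) nearest=7 d=17 new=(27,26) → add node 11 parent=7 cost=27
12. q=(15,4) nearest=3 d=6 new=(15,6) → add node 12 parent=3 cost=15
13. q=(12,8) nearest=3 d=2 new=(12,8) → add node 13 parent=3 cost=13
14. q=(28,14) nearest=7 d=8 new=(27,18) → add node 14 parent=7 cost=27
15. q=(38,39) nearest=11 d=13 new=(31,30) → add node 15 parent=11 cost=31
16. q=(6,0) nearest=9 d=2 new=(6,0) → add node 16 parent=9 cost=10
17. q=(25,39) nearest=15 d=9 new=(27,34) → add node 17 parent=15 cost=35
18. q=(26,9) nearest=5 d=7 new=(23,9) → add node 18 parent=5 cost=23
19. q=(9,8) nearest=2 d=1 new=(9,8) → add node 19 parent=2 cost=9
20. q=(32,12) nearest=14 d=6 new=(31,14) → add node 20 parent=14 cost=31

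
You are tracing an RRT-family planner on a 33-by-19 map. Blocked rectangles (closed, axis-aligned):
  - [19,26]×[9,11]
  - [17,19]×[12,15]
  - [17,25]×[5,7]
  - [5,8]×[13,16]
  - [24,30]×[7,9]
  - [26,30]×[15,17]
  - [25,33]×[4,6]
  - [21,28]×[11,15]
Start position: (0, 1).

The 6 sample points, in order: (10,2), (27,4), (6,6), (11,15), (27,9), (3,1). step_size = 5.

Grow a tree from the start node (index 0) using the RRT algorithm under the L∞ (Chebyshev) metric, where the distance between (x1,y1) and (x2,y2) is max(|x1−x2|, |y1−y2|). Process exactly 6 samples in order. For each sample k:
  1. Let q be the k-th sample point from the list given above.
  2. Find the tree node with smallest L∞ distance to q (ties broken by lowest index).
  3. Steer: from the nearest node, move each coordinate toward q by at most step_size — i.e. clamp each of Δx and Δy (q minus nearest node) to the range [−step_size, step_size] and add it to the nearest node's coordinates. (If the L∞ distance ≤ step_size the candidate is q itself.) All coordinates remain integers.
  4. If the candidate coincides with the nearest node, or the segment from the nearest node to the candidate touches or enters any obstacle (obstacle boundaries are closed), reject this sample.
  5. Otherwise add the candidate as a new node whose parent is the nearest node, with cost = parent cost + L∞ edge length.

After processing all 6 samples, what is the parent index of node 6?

Parent of node 6: 1

1. q=(10,2) nearest=0 d=10 new=(5,2) → add node 1 parent=0 cost=5
2. q=(27,4) nearest=1 d=22 new=(10,4) → add node 2 parent=1 cost=10
3. q=(6,6) nearest=1 d=4 new=(6,6) → add node 3 parent=1 cost=9
4. q=(11,15) nearest=3 d=9 new=(11,11) → add node 4 parent=3 cost=14
5. q=(27,9) nearest=4 d=16 new=(16,9) → add node 5 parent=4 cost=19
6. q=(3,1) nearest=1 d=2 new=(3,1) → add node 6 parent=1 cost=7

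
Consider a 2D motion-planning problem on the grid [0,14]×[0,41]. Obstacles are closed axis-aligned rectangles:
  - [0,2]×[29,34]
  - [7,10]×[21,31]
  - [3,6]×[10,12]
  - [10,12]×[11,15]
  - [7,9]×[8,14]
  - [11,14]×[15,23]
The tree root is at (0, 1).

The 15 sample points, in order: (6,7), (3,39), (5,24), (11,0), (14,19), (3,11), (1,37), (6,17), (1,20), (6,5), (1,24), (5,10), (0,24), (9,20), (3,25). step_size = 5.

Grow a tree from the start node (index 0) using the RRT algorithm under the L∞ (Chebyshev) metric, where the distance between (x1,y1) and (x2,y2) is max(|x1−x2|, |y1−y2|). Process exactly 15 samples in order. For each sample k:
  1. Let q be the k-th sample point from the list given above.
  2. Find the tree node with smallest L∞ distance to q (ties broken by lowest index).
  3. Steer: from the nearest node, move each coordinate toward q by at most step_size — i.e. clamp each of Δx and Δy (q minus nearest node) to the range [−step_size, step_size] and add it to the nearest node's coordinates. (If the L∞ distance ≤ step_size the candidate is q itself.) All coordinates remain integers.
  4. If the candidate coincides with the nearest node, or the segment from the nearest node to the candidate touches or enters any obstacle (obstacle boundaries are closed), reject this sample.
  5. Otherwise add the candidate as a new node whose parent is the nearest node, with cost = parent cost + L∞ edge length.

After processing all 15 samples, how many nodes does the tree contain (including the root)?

Node count: 11

1. q=(6,7) nearest=0 d=6 new=(5,6) → add node 1 parent=0 cost=5
2. q=(3,39) nearest=1 d=33 new=(3,11) → blocked by [3,6]×[10,12], reject
3. q=(5,24) nearest=1 d=18 new=(5,11) → blocked by [3,6]×[10,12], reject
4. q=(11,0) nearest=1 d=6 new=(10,1) → add node 2 parent=1 cost=10
5. q=(14,19) nearest=1 d=13 new=(10,11) → blocked by [10,12]×[11,15], reject
6. q=(3,11) nearest=1 d=5 new=(3,11) → blocked by [3,6]×[10,12], reject
7. q=(1,37) nearest=1 d=31 new=(1,11) → add node 3 parent=1 cost=10
8. q=(6,17) nearest=3 d=6 new=(6,16) → add node 4 parent=3 cost=15
9. q=(1,20) nearest=4 d=5 new=(1,20) → add node 5 parent=4 cost=20
10. q=(6,5) nearest=1 d=1 new=(6,5) → add node 6 parent=1 cost=6
11. q=(1,24) nearest=5 d=4 new=(1,24) → add node 7 parent=5 cost=24
12. q=(5,10) nearest=1 d=4 new=(5,10) → blocked by [3,6]×[10,12], reject
13. q=(0,24) nearest=7 d=1 new=(0,24) → add node 8 parent=7 cost=25
14. q=(9,20) nearest=4 d=4 new=(9,20) → add node 9 parent=4 cost=19
15. q=(3,25) nearest=7 d=2 new=(3,25) → add node 10 parent=7 cost=26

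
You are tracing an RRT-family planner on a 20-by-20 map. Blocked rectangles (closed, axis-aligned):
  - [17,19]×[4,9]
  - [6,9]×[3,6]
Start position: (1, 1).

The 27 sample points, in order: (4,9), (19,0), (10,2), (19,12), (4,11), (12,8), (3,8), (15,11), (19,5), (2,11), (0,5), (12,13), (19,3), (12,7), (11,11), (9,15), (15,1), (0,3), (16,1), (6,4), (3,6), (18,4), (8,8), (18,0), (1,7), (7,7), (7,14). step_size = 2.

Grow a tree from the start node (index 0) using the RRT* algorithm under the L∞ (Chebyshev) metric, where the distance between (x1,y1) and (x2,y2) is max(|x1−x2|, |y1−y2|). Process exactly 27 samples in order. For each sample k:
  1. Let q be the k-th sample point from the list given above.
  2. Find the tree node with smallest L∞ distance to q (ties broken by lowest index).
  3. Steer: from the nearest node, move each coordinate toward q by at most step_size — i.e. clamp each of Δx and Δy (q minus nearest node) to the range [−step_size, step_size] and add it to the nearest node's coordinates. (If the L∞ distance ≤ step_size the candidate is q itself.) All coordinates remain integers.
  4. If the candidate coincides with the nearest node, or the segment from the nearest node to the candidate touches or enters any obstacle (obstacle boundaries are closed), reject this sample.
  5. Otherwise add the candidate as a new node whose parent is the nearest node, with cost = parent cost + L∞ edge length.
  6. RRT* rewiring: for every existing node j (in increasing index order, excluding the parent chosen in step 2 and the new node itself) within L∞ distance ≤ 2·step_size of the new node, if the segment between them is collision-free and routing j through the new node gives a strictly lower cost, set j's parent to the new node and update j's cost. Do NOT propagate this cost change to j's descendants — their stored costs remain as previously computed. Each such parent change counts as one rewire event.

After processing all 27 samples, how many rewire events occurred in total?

Rewire events: 1

1. q=(4,9) nearest=0 d=8 new=(3,3) → add node 1 parent=0 cost=2
2. q=(19,0) nearest=1 d=16 new=(5,1) → add node 2 parent=1 cost=4
3. q=(10,2) nearest=2 d=5 new=(7,2) → add node 3 parent=2 cost=6
4. q=(19,12) nearest=3 d=12 new=(9,4) → blocked by [6,9]×[3,6], reject
5. q=(4,11) nearest=1 d=8 new=(4,5) → add node 4 parent=1 cost=4
6. q=(12,8) nearest=3 d=6 new=(9,4) → blocked by [6,9]×[3,6], reject
7. q=(3,8) nearest=4 d=3 new=(3,7) → add node 5 parent=4 cost=6
8. q=(15,11) nearest=3 d=9 new=(9,4) → blocked by [6,9]×[3,6], reject
9. q=(19,5) nearest=3 d=12 new=(9,4) → blocked by [6,9]×[3,6], reject
10. q=(2,11) nearest=5 d=4 new=(2,9) → add node 6 parent=5 cost=8
11. q=(0,5) nearest=1 d=3 new=(1,5) → add node 7 parent=1 cost=4
12. q=(12,13) nearest=4 d=8 new=(6,7) → add node 8 parent=4 cost=6
13. q=(19,3) nearest=3 d=12 new=(9,3) → blocked by [6,9]×[3,6], reject
14. q=(12,7) nearest=3 d=5 new=(9,4) → blocked by [6,9]×[3,6], reject
15. q=(11,11) nearest=8 d=5 new=(8,9) → add node 9 parent=8 cost=8
16. q=(9,15) nearest=9 d=6 new=(9,11) → add node 10 parent=9 cost=10
17. q=(15,1) nearest=3 d=8 new=(9,1) → add node 11 parent=3 cost=8
18. q=(0,3) nearest=0 d=2 new=(0,3) → add node 12 parent=0 cost=2
19. q=(16,1) nearest=11 d=7 new=(11,1) → add node 13 parent=11 cost=10
20. q=(6,4) nearest=3 d=2 new=(6,4) → blocked by [6,9]×[3,6], reject
21. q=(3,6) nearest=4 d=1 new=(3,6) → add node 14 parent=4 cost=5
22. q=(18,4) nearest=13 d=7 new=(13,3) → add node 15 parent=13 cost=12
23. q=(8,8) nearest=9 d=1 new=(8,8) → add node 16 parent=9 cost=9
24. q=(18,0) nearest=15 d=5 new=(15,1) → add node 17 parent=15 cost=14
25. q=(1,7) nearest=5 d=2 new=(1,7) → add node 18 parent=5 cost=8
26. q=(7,7) nearest=8 d=1 new=(7,7) → add node 19 parent=8 cost=7; rewire 16→19 (8<9)
27. q=(7,14) nearest=10 d=3 new=(7,13) → add node 20 parent=10 cost=12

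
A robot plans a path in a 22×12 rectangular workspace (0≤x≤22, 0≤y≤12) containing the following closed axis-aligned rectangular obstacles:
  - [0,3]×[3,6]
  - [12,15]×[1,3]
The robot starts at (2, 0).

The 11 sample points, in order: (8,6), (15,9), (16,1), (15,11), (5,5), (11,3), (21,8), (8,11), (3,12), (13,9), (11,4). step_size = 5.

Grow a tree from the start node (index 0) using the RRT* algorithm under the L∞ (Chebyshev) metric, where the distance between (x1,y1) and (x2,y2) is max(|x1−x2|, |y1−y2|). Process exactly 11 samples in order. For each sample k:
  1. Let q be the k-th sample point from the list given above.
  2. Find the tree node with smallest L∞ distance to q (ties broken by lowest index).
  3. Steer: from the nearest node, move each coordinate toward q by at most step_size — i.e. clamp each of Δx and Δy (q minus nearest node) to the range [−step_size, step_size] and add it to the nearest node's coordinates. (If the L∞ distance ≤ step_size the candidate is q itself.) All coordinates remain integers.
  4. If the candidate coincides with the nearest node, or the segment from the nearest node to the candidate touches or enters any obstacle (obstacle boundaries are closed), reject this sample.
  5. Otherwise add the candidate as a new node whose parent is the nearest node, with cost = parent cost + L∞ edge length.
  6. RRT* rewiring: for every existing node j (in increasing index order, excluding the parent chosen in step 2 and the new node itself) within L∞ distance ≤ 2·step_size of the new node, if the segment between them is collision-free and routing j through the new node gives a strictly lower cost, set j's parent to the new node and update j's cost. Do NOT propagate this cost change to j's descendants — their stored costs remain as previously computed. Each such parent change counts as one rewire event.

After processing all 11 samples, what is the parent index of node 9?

Parent of node 9: 11

1. q=(8,6) nearest=0 d=6 new=(7,5) → add node 1 parent=0 cost=5
2. q=(15,9) nearest=1 d=8 new=(12,9) → add node 2 parent=1 cost=10
3. q=(16,1) nearest=2 d=8 new=(16,4) → add node 3 parent=2 cost=15
4. q=(15,11) nearest=2 d=3 new=(15,11) → add node 4 parent=2 cost=13
5. q=(5,5) nearest=1 d=2 new=(5,5) → add node 5 parent=1 cost=7
6. q=(11,3) nearest=1 d=4 new=(11,3) → add node 6 parent=1 cost=9; rewire 3→6 (14<15)
7. q=(21,8) nearest=3 d=5 new=(21,8) → add node 7 parent=3 cost=19
8. q=(8,11) nearest=2 d=4 new=(8,11) → add node 8 parent=2 cost=14
9. q=(3,12) nearest=8 d=5 new=(3,12) → add node 9 parent=8 cost=19
10. q=(13,9) nearest=2 d=1 new=(13,9) → add node 10 parent=2 cost=11
11. q=(11,4) nearest=6 d=1 new=(11,4) → add node 11 parent=6 cost=10; rewire 9→11 (18<19)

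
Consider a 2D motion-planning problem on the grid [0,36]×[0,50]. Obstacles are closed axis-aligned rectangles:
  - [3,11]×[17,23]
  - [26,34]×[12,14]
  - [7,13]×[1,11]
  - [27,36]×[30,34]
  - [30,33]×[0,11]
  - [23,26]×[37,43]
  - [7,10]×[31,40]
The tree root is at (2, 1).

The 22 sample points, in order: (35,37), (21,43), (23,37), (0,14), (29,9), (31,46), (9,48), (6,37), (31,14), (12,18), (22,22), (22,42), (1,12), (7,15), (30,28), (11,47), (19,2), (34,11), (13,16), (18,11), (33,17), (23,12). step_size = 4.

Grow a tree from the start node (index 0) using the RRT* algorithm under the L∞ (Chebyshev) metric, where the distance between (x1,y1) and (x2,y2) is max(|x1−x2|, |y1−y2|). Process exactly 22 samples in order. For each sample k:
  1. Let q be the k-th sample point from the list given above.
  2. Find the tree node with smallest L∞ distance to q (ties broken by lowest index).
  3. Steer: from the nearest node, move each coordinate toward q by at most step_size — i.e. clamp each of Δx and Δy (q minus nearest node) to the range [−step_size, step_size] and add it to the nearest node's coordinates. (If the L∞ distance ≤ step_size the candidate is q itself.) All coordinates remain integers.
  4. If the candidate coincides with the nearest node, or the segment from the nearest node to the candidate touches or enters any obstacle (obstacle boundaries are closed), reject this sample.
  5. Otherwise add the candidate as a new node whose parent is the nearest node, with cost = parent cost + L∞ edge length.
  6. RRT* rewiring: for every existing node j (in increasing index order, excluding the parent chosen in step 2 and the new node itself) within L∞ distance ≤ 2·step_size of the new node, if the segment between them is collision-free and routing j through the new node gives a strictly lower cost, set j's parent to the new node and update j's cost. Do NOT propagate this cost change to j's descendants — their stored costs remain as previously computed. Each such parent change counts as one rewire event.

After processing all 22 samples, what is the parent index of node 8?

Parent of node 8: 7

1. q=(35,37) nearest=0 d=36 new=(6,5) → add node 1 parent=0 cost=4
2. q=(21,43) nearest=1 d=38 new=(10,9) → blocked by [7,13]×[1,11], reject
3. q=(23,37) nearest=1 d=32 new=(10,9) → blocked by [7,13]×[1,11], reject
4. q=(0,14) nearest=1 d=9 new=(2,9) → add node 2 parent=1 cost=8
5. q=(29,9) nearest=1 d=23 new=(10,9) → blocked by [7,13]×[1,11], reject
6. q=(31,46) nearest=2 d=37 new=(6,13) → add node 3 parent=2 cost=12
7. q=(9,48) nearest=3 d=35 new=(9,17) → blocked by [3,11]×[17,23], reject
8. q=(6,37) nearest=3 d=24 new=(6,17) → blocked by [3,11]×[17,23], reject
9. q=(31,14) nearest=1 d=25 new=(10,9) → blocked by [7,13]×[1,11], reject
10. q=(12,18) nearest=3 d=6 new=(10,17) → blocked by [3,11]×[17,23], reject
11. q=(22,22) nearest=3 d=16 new=(10,17) → blocked by [3,11]×[17,23], reject
12. q=(22,42) nearest=3 d=29 new=(10,17) → blocked by [3,11]×[17,23], reject
13. q=(1,12) nearest=2 d=3 new=(1,12) → add node 4 parent=2 cost=11
14. q=(7,15) nearest=3 d=2 new=(7,15) → add node 5 parent=3 cost=14
15. q=(30,28) nearest=5 d=23 new=(11,19) → blocked by [3,11]×[17,23], reject
16. q=(11,47) nearest=5 d=32 new=(11,19) → blocked by [3,11]×[17,23], reject
17. q=(19,2) nearest=1 d=13 new=(10,2) → blocked by [7,13]×[1,11], reject
18. q=(34,11) nearest=5 d=27 new=(11,11) → blocked by [7,13]×[1,11], reject
19. q=(13,16) nearest=5 d=6 new=(11,16) → add node 6 parent=5 cost=18
20. q=(18,11) nearest=6 d=7 new=(15,12) → add node 7 parent=6 cost=22
21. q=(33,17) nearest=7 d=18 new=(19,16) → add node 8 parent=7 cost=26
22. q=(23,12) nearest=8 d=4 new=(23,12) → add node 9 parent=8 cost=30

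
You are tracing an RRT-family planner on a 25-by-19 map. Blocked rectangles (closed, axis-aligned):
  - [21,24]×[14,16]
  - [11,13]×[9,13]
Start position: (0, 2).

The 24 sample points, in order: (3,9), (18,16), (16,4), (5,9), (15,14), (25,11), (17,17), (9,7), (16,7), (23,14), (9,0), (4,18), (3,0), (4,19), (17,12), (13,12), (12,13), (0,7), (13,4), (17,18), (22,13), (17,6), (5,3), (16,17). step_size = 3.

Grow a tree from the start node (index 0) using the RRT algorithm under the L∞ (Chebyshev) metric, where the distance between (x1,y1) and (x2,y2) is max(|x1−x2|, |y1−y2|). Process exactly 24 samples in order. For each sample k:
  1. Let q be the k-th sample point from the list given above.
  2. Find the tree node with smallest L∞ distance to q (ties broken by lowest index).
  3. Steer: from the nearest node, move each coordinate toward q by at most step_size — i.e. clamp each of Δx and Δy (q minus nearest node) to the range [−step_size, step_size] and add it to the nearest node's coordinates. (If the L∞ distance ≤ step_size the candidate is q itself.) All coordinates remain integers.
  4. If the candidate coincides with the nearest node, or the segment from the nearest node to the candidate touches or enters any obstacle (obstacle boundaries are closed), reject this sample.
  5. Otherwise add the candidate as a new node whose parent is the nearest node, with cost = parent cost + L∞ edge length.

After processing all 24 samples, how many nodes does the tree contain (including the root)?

Node count: 22

1. q=(3,9) nearest=0 d=7 new=(3,5) → add node 1 parent=0 cost=3
2. q=(18,16) nearest=1 d=15 new=(6,8) → add node 2 parent=1 cost=6
3. q=(16,4) nearest=2 d=10 new=(9,5) → add node 3 parent=2 cost=9
4. q=(5,9) nearest=2 d=1 new=(5,9) → add node 4 parent=2 cost=7
5. q=(15,14) nearest=2 d=9 new=(9,11) → add node 5 parent=2 cost=9
6. q=(25,11) nearest=3 d=16 new=(12,8) → add node 6 parent=3 cost=12
7. q=(17,17) nearest=5 d=8 new=(12,14) → blocked by [11,13]×[9,13], reject
8. q=(9,7) nearest=3 d=2 new=(9,7) → add node 7 parent=3 cost=11
9. q=(16,7) nearest=6 d=4 new=(15,7) → add node 8 parent=6 cost=15
10. q=(23,14) nearest=8 d=8 new=(18,10) → add node 9 parent=8 cost=18
11. q=(9,0) nearest=3 d=5 new=(9,2) → add node 10 parent=3 cost=12
12. q=(4,18) nearest=5 d=7 new=(6,14) → add node 11 parent=5 cost=12
13. q=(3,0) nearest=0 d=3 new=(3,0) → add node 12 parent=0 cost=3
14. q=(4,19) nearest=11 d=5 new=(4,17) → add node 13 parent=11 cost=15
15. q=(17,12) nearest=9 d=2 new=(17,12) → add node 14 parent=9 cost=20
16. q=(13,12) nearest=5 d=4 new=(12,12) → blocked by [11,13]×[9,13], reject
17. q=(12,13) nearest=5 d=3 new=(12,13) → blocked by [11,13]×[9,13], reject
18. q=(0,7) nearest=1 d=3 new=(0,7) → add node 15 parent=1 cost=6
19. q=(13,4) nearest=8 d=3 new=(13,4) → add node 16 parent=8 cost=18
20. q=(17,18) nearest=14 d=6 new=(17,15) → add node 17 parent=14 cost=23
21. q=(22,13) nearest=9 d=4 new=(21,13) → add node 18 parent=9 cost=21
22. q=(17,6) nearest=8 d=2 new=(17,6) → add node 19 parent=8 cost=17
23. q=(5,3) nearest=1 d=2 new=(5,3) → add node 20 parent=1 cost=5
24. q=(16,17) nearest=17 d=2 new=(16,17) → add node 21 parent=17 cost=25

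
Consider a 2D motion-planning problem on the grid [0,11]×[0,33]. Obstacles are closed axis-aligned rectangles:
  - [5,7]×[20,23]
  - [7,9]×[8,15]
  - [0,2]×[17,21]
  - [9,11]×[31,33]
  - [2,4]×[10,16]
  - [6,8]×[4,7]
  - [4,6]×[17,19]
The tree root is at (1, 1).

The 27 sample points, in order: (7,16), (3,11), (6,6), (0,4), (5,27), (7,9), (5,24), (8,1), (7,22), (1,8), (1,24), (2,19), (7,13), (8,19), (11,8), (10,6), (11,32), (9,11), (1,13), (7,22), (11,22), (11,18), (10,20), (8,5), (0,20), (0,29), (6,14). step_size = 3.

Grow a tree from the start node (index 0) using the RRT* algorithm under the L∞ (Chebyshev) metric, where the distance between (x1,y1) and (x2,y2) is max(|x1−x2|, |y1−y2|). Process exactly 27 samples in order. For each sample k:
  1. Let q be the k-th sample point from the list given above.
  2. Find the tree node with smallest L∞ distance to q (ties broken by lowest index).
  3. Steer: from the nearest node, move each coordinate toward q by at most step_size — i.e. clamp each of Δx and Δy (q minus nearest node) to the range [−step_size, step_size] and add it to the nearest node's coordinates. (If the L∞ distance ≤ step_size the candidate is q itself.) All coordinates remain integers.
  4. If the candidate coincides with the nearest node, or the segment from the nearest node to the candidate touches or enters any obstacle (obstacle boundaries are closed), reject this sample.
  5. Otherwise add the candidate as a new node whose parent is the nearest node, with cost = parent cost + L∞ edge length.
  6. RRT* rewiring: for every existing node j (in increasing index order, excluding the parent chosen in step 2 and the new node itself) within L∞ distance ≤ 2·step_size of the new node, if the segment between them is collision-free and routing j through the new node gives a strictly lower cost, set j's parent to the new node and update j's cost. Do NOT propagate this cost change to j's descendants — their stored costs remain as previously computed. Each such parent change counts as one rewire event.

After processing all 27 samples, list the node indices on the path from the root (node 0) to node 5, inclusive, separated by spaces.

Path: 0 1 2 4 5

1. q=(7,16) nearest=0 d=15 new=(4,4) → add node 1 parent=0 cost=3
2. q=(3,11) nearest=1 d=7 new=(3,7) → add node 2 parent=1 cost=6
3. q=(6,6) nearest=1 d=2 new=(6,6) → blocked by [6,8]×[4,7], reject
4. q=(0,4) nearest=0 d=3 new=(0,4) → add node 3 parent=0 cost=3
5. q=(5,27) nearest=2 d=20 new=(5,10) → add node 4 parent=2 cost=9
6. q=(7,9) nearest=4 d=2 new=(7,9) → blocked by [7,9]×[8,15], reject
7. q=(5,24) nearest=4 d=14 new=(5,13) → add node 5 parent=4 cost=12
8. q=(8,1) nearest=1 d=4 new=(7,1) → add node 6 parent=1 cost=6
9. q=(7,22) nearest=5 d=9 new=(7,16) → add node 7 parent=5 cost=15
10. q=(1,8) nearest=2 d=2 new=(1,8) → add node 8 parent=2 cost=8
11. q=(1,24) nearest=7 d=8 new=(4,19) → blocked by [4,6]×[17,19], reject
12. q=(2,19) nearest=7 d=5 new=(4,19) → blocked by [4,6]×[17,19], reject
13. q=(7,13) nearest=5 d=2 new=(7,13) → blocked by [7,9]×[8,15], reject
14. q=(8,19) nearest=7 d=3 new=(8,19) → add node 9 parent=7 cost=18
15. q=(11,8) nearest=4 d=6 new=(8,8) → blocked by [7,9]×[8,15], reject
16. q=(10,6) nearest=4 d=5 new=(8,7) → blocked by [7,9]×[8,15], reject
17. q=(11,32) nearest=9 d=13 new=(11,22) → add node 10 parent=9 cost=21
18. q=(9,11) nearest=4 d=4 new=(8,11) → blocked by [7,9]×[8,15], reject
19. q=(1,13) nearest=4 d=4 new=(2,13) → blocked by [2,4]×[10,16], reject
20. q=(7,22) nearest=9 d=3 new=(7,22) → blocked by [5,7]×[20,23], reject
21. q=(11,22) nearest=10 d=0 → coincident, reject
22. q=(11,18) nearest=9 d=3 new=(11,18) → add node 11 parent=9 cost=21
23. q=(10,20) nearest=9 d=2 new=(10,20) → add node 12 parent=9 cost=20
24. q=(8,5) nearest=1 d=4 new=(7,5) → blocked by [6,8]×[4,7], reject
25. q=(0,20) nearest=5 d=7 new=(2,16) → blocked by [2,4]×[10,16], reject
26. q=(0,29) nearest=9 d=10 new=(5,22) → blocked by [5,7]×[20,23], reject
27. q=(6,14) nearest=5 d=1 new=(6,14) → add node 13 parent=5 cost=13; rewire 12→13 (19<20)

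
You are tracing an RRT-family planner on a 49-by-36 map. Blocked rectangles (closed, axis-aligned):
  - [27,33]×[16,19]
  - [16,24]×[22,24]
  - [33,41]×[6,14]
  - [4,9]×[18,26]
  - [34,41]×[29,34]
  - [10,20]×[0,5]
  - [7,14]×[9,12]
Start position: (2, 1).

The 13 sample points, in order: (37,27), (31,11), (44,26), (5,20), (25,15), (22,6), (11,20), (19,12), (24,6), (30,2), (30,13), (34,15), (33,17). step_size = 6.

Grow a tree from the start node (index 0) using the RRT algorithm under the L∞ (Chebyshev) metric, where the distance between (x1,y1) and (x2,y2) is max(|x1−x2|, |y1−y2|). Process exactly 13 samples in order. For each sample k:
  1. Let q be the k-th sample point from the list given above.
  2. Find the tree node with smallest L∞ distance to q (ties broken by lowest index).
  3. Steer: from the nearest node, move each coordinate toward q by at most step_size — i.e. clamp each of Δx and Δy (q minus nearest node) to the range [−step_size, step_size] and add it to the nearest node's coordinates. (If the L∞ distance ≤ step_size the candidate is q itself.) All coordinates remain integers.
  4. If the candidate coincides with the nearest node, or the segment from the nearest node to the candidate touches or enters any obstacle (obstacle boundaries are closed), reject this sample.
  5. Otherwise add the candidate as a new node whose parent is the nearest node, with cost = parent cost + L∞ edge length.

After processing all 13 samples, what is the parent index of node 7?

Parent of node 7: 6

1. q=(37,27) nearest=0 d=35 new=(8,7) → add node 1 parent=0 cost=6
2. q=(31,11) nearest=1 d=23 new=(14,11) → blocked by [7,14]×[9,12], reject
3. q=(44,26) nearest=1 d=36 new=(14,13) → blocked by [7,14]×[9,12], reject
4. q=(5,20) nearest=1 d=13 new=(5,13) → blocked by [7,14]×[9,12], reject
5. q=(25,15) nearest=1 d=17 new=(14,13) → blocked by [7,14]×[9,12], reject
6. q=(22,6) nearest=1 d=14 new=(14,6) → add node 2 parent=1 cost=12
7. q=(11,20) nearest=1 d=13 new=(11,13) → blocked by [7,14]×[9,12], reject
8. q=(19,12) nearest=2 d=6 new=(19,12) → add node 3 parent=2 cost=18
9. q=(24,6) nearest=3 d=6 new=(24,6) → add node 4 parent=3 cost=24
10. q=(30,2) nearest=4 d=6 new=(30,2) → add node 5 parent=4 cost=30
11. q=(30,13) nearest=4 d=7 new=(30,12) → add node 6 parent=4 cost=30
12. q=(34,15) nearest=6 d=4 new=(34,15) → add node 7 parent=6 cost=34
13. q=(33,17) nearest=7 d=2 new=(33,17) → blocked by [27,33]×[16,19], reject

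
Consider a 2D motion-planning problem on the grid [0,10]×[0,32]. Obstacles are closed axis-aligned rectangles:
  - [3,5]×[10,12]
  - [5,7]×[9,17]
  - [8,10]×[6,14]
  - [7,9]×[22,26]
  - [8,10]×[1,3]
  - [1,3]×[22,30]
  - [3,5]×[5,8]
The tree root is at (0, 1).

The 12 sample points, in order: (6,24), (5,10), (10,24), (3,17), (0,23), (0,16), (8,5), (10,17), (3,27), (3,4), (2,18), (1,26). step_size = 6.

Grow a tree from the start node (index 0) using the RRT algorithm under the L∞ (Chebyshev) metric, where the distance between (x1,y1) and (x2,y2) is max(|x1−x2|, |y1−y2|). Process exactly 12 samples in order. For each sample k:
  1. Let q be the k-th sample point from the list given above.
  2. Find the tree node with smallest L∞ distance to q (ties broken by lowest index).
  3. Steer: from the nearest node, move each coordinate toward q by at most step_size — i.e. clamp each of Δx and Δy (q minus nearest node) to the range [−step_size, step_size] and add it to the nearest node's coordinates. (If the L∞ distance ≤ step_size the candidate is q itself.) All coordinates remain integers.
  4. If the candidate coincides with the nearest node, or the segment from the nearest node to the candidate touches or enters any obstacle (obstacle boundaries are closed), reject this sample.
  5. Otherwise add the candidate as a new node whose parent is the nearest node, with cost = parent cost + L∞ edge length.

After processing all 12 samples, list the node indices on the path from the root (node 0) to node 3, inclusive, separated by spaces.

1. q=(6,24) nearest=0 d=23 new=(6,7) → blocked by [3,5]×[5,8], reject
2. q=(5,10) nearest=0 d=9 new=(5,7) → blocked by [3,5]×[5,8], reject
3. q=(10,24) nearest=0 d=23 new=(6,7) → blocked by [3,5]×[5,8], reject
4. q=(3,17) nearest=0 d=16 new=(3,7) → blocked by [3,5]×[5,8], reject
5. q=(0,23) nearest=0 d=22 new=(0,7) → add node 1 parent=0 cost=6
6. q=(0,16) nearest=1 d=9 new=(0,13) → add node 2 parent=1 cost=12
7. q=(8,5) nearest=0 d=8 new=(6,5) → add node 3 parent=0 cost=6
8. q=(10,17) nearest=1 d=10 new=(6,13) → blocked by [3,5]×[10,12], reject
9. q=(3,27) nearest=2 d=14 new=(3,19) → add node 4 parent=2 cost=18
10. q=(3,4) nearest=0 d=3 new=(3,4) → add node 5 parent=0 cost=3
11. q=(2,18) nearest=4 d=1 new=(2,18) → add node 6 parent=4 cost=19
12. q=(1,26) nearest=4 d=7 new=(1,25) → blocked by [1,3]×[22,30], reject

Path: 0 3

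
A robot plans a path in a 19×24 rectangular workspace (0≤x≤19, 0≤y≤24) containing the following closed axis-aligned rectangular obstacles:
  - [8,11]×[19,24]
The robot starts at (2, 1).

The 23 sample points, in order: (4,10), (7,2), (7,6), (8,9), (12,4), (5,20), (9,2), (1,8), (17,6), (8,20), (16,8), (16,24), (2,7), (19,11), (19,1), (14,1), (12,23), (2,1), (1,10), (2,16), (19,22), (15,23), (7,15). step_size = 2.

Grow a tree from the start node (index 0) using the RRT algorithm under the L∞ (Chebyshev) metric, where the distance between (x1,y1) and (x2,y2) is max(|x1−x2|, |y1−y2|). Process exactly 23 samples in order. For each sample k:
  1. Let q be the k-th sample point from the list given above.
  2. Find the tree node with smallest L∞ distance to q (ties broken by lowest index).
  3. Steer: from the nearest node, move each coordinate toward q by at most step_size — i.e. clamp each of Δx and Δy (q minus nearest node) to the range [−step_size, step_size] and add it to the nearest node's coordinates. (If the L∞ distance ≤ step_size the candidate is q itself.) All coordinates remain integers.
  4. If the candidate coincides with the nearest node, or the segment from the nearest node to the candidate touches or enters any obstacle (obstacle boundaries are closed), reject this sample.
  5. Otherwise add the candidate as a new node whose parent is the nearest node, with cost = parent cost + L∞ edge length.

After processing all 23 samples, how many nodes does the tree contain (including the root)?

1. q=(4,10) nearest=0 d=9 new=(4,3) → add node 1 parent=0 cost=2
2. q=(7,2) nearest=1 d=3 new=(6,2) → add node 2 parent=1 cost=4
3. q=(7,6) nearest=1 d=3 new=(6,5) → add node 3 parent=1 cost=4
4. q=(8,9) nearest=3 d=4 new=(8,7) → add node 4 parent=3 cost=6
5. q=(12,4) nearest=4 d=4 new=(10,5) → add node 5 parent=4 cost=8
6. q=(5,20) nearest=4 d=13 new=(6,9) → add node 6 parent=4 cost=8
7. q=(9,2) nearest=2 d=3 new=(8,2) → add node 7 parent=2 cost=6
8. q=(1,8) nearest=1 d=5 new=(2,5) → add node 8 parent=1 cost=4
9. q=(17,6) nearest=5 d=7 new=(12,6) → add node 9 parent=5 cost=10
10. q=(8,20) nearest=6 d=11 new=(8,11) → add node 10 parent=6 cost=10
11. q=(16,8) nearest=9 d=4 new=(14,8) → add node 11 parent=9 cost=12
12. q=(16,24) nearest=10 d=13 new=(10,13) → add node 12 parent=10 cost=12
13. q=(2,7) nearest=8 d=2 new=(2,7) → add node 13 parent=8 cost=6
14. q=(19,11) nearest=11 d=5 new=(16,10) → add node 14 parent=11 cost=14
15. q=(19,1) nearest=9 d=7 new=(14,4) → add node 15 parent=9 cost=12
16. q=(14,1) nearest=15 d=3 new=(14,2) → add node 16 parent=15 cost=14
17. q=(12,23) nearest=12 d=10 new=(12,15) → add node 17 parent=12 cost=14
18. q=(2,1) nearest=0 d=0 → coincident, reject
19. q=(1,10) nearest=13 d=3 new=(1,9) → add node 18 parent=13 cost=8
20. q=(2,16) nearest=10 d=6 new=(6,13) → add node 19 parent=10 cost=12
21. q=(19,22) nearest=17 d=7 new=(14,17) → add node 20 parent=17 cost=16
22. q=(15,23) nearest=20 d=6 new=(15,19) → add node 21 parent=20 cost=18
23. q=(7,15) nearest=19 d=2 new=(7,15) → add node 22 parent=19 cost=14

Node count: 23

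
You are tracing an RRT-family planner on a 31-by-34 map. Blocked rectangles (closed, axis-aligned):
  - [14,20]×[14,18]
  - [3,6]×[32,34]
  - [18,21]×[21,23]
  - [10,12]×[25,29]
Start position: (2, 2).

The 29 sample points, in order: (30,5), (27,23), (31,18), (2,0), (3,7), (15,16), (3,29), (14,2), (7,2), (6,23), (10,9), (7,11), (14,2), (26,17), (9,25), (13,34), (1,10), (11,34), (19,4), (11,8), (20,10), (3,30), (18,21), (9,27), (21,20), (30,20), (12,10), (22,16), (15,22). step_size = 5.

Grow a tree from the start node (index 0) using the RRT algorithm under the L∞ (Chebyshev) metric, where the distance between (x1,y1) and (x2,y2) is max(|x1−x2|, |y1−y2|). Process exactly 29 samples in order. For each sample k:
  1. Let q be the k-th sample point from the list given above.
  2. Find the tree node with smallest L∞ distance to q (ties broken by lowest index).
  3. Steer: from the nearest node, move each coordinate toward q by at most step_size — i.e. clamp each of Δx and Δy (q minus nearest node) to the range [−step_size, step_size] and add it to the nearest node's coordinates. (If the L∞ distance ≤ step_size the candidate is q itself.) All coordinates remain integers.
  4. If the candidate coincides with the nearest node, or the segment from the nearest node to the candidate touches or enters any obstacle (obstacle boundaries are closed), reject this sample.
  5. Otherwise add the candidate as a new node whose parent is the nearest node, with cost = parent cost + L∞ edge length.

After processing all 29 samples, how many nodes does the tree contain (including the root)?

Node count: 24

1. q=(30,5) nearest=0 d=28 new=(7,5) → add node 1 parent=0 cost=5
2. q=(27,23) nearest=1 d=20 new=(12,10) → add node 2 parent=1 cost=10
3. q=(31,18) nearest=2 d=19 new=(17,15) → blocked by [14,20]×[14,18], reject
4. q=(2,0) nearest=0 d=2 new=(2,0) → add node 3 parent=0 cost=2
5. q=(3,7) nearest=1 d=4 new=(3,7) → add node 4 parent=1 cost=9
6. q=(15,16) nearest=2 d=6 new=(15,15) → blocked by [14,20]×[14,18], reject
7. q=(3,29) nearest=2 d=19 new=(7,15) → add node 5 parent=2 cost=15
8. q=(14,2) nearest=1 d=7 new=(12,2) → add node 6 parent=1 cost=10
9. q=(7,2) nearest=1 d=3 new=(7,2) → add node 7 parent=1 cost=8
10. q=(6,23) nearest=5 d=8 new=(6,20) → add node 8 parent=5 cost=20
11. q=(10,9) nearest=2 d=2 new=(10,9) → add node 9 parent=2 cost=12
12. q=(7,11) nearest=9 d=3 new=(7,11) → add node 10 parent=9 cost=15
13. q=(14,2) nearest=6 d=2 new=(14,2) → add node 11 parent=6 cost=12
14. q=(26,17) nearest=2 d=14 new=(17,15) → blocked by [14,20]×[14,18], reject
15. q=(9,25) nearest=8 d=5 new=(9,25) → add node 12 parent=8 cost=25
16. q=(13,34) nearest=12 d=9 new=(13,30) → blocked by [10,12]×[25,29], reject
17. q=(1,10) nearest=4 d=3 new=(1,10) → add node 13 parent=4 cost=12
18. q=(11,34) nearest=12 d=9 new=(11,30) → blocked by [10,12]×[25,29], reject
19. q=(19,4) nearest=11 d=5 new=(19,4) → add node 14 parent=11 cost=17
20. q=(11,8) nearest=9 d=1 new=(11,8) → add node 15 parent=9 cost=13
21. q=(20,10) nearest=14 d=6 new=(20,9) → add node 16 parent=14 cost=22
22. q=(3,30) nearest=12 d=6 new=(4,30) → add node 17 parent=12 cost=30
23. q=(18,21) nearest=12 d=9 new=(14,21) → add node 18 parent=12 cost=30
24. q=(9,27) nearest=12 d=2 new=(9,27) → add node 19 parent=12 cost=27
25. q=(21,20) nearest=18 d=7 new=(19,20) → add node 20 parent=18 cost=35
26. q=(30,20) nearest=16 d=11 new=(25,14) → add node 21 parent=16 cost=27
27. q=(12,10) nearest=2 d=0 → coincident, reject
28. q=(22,16) nearest=21 d=3 new=(22,16) → add node 22 parent=21 cost=30
29. q=(15,22) nearest=18 d=1 new=(15,22) → add node 23 parent=18 cost=31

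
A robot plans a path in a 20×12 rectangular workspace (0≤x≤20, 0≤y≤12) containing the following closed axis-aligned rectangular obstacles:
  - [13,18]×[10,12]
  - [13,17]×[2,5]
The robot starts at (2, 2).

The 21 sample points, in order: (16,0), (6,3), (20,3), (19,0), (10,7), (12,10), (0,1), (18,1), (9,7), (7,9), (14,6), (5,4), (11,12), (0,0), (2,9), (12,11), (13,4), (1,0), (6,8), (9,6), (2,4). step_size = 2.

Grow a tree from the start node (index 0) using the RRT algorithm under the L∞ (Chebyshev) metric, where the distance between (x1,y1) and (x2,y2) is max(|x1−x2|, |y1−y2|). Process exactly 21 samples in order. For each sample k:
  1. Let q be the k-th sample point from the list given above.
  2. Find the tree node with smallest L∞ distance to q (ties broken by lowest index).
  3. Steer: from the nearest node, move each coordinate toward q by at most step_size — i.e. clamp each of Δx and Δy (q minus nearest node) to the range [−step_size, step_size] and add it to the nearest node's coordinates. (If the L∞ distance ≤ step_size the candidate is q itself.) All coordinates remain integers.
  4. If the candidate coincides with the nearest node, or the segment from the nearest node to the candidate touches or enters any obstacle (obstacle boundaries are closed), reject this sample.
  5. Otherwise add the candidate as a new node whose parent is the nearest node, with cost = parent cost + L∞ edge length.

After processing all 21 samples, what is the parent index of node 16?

1. q=(16,0) nearest=0 d=14 new=(4,0) → add node 1 parent=0 cost=2
2. q=(6,3) nearest=1 d=3 new=(6,2) → add node 2 parent=1 cost=4
3. q=(20,3) nearest=2 d=14 new=(8,3) → add node 3 parent=2 cost=6
4. q=(19,0) nearest=3 d=11 new=(10,1) → add node 4 parent=3 cost=8
5. q=(10,7) nearest=3 d=4 new=(10,5) → add node 5 parent=3 cost=8
6. q=(12,10) nearest=5 d=5 new=(12,7) → add node 6 parent=5 cost=10
7. q=(0,1) nearest=0 d=2 new=(0,1) → add node 7 parent=0 cost=2
8. q=(18,1) nearest=6 d=6 new=(14,5) → blocked by [13,17]×[2,5], reject
9. q=(9,7) nearest=5 d=2 new=(9,7) → add node 8 parent=5 cost=10
10. q=(7,9) nearest=8 d=2 new=(7,9) → add node 9 parent=8 cost=12
11. q=(14,6) nearest=6 d=2 new=(14,6) → add node 10 parent=6 cost=12
12. q=(5,4) nearest=2 d=2 new=(5,4) → add node 11 parent=2 cost=6
13. q=(11,12) nearest=9 d=4 new=(9,11) → add node 12 parent=9 cost=14
14. q=(0,0) nearest=7 d=1 new=(0,0) → add node 13 parent=7 cost=3
15. q=(2,9) nearest=9 d=5 new=(5,9) → add node 14 parent=9 cost=14
16. q=(12,11) nearest=12 d=3 new=(11,11) → add node 15 parent=12 cost=16
17. q=(13,4) nearest=10 d=2 new=(13,4) → blocked by [13,17]×[2,5], reject
18. q=(1,0) nearest=7 d=1 new=(1,0) → add node 16 parent=7 cost=3
19. q=(6,8) nearest=9 d=1 new=(6,8) → add node 17 parent=9 cost=13
20. q=(9,6) nearest=5 d=1 new=(9,6) → add node 18 parent=5 cost=9
21. q=(2,4) nearest=0 d=2 new=(2,4) → add node 19 parent=0 cost=2

Parent of node 16: 7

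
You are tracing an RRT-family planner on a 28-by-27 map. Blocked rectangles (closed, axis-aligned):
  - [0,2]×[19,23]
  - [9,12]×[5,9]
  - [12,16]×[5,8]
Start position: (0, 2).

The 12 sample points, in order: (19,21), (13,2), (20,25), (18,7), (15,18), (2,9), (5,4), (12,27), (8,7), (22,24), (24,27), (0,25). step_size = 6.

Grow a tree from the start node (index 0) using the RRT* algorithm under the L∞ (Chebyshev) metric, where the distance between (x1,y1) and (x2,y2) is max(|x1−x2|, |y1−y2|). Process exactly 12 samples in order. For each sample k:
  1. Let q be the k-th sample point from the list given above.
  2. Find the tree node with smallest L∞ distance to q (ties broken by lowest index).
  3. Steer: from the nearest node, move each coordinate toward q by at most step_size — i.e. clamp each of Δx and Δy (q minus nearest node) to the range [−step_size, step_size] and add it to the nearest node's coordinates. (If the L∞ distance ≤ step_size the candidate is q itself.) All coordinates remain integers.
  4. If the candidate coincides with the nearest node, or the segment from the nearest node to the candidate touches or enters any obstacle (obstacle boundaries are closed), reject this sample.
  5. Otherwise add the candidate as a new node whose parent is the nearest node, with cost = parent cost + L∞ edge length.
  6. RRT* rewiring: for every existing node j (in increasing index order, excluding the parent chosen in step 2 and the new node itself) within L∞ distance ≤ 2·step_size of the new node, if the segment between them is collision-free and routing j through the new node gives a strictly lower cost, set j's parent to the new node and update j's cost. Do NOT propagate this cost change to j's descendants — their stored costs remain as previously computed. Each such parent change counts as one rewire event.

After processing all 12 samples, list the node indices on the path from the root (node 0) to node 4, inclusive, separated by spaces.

Path: 0 1 2 4

1. q=(19,21) nearest=0 d=19 new=(6,8) → add node 1 parent=0 cost=6
2. q=(13,2) nearest=1 d=7 new=(12,2) → blocked by [9,12]×[5,9], reject
3. q=(20,25) nearest=1 d=17 new=(12,14) → add node 2 parent=1 cost=12
4. q=(18,7) nearest=2 d=7 new=(18,8) → add node 3 parent=2 cost=18
5. q=(15,18) nearest=2 d=4 new=(15,18) → add node 4 parent=2 cost=16
6. q=(2,9) nearest=1 d=4 new=(2,9) → add node 5 parent=1 cost=10
7. q=(5,4) nearest=1 d=4 new=(5,4) → add node 6 parent=1 cost=10
8. q=(12,27) nearest=4 d=9 new=(12,24) → add node 7 parent=4 cost=22
9. q=(8,7) nearest=1 d=2 new=(8,7) → add node 8 parent=1 cost=8
10. q=(22,24) nearest=4 d=7 new=(21,24) → add node 9 parent=4 cost=22
11. q=(24,27) nearest=9 d=3 new=(24,27) → add node 10 parent=9 cost=25
12. q=(0,25) nearest=2 d=12 new=(6,20) → add node 11 parent=2 cost=18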